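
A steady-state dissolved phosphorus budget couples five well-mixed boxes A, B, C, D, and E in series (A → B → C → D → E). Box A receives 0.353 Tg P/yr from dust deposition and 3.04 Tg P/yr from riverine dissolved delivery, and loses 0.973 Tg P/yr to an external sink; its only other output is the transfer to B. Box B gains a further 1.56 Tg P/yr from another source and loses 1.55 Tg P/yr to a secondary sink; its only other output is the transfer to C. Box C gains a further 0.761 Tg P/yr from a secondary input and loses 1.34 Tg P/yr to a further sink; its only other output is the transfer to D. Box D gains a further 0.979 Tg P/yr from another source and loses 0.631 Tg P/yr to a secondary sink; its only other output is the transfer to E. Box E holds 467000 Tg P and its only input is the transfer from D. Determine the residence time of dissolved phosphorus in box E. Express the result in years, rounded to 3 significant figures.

212000 yr

Box A: F(A→B) = (0.353 + 3.04) − 0.973 = 2.4200 Tg P/yr.
Box B: F(B→C) = (2.4200 + 1.56) − 1.55 = 2.4300 Tg P/yr.
Box C: F(C→D) = (2.4300 + 0.761) − 1.34 = 1.8510 Tg P/yr.
Box D: F(D→E) = (1.8510 + 0.979) − 0.631 = 2.1990 Tg P/yr.
Box E throughput = its input = 2.1990 Tg P/yr; τ = 467000 / 2.1990 = 212400 yr.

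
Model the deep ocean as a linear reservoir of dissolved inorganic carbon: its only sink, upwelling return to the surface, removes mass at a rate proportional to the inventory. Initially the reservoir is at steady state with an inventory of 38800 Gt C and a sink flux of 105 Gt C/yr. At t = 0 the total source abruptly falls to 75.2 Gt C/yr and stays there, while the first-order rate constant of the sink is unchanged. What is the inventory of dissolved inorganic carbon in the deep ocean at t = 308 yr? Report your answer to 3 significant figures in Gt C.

32600 Gt C

The sink rate constant is k = F₀/M₀ = 105/38800 = 0.002706 yr⁻¹.
Solving dM/dt = F₁ − kM with M(0) = M₀ gives M(t) = F₁/k + (M₀ − F₁/k)·e^(−kt).
F₁/k = 75.2/0.002706 = 27788 Gt C; kt = 0.002706 × 308 = 0.8335, e^(−kt) = 0.4345.
M(308) = 27788 + (38800 − 27788) × 0.4345 = 27788 + 4785 = 32573 Gt C.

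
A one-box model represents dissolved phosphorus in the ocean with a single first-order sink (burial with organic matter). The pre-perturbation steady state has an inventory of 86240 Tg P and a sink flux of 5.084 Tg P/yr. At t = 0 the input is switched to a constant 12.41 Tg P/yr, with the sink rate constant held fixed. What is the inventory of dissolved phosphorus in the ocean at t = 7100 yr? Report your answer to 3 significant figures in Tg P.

τ = M₀/F₀ = 86240/5.084 = 16960 yr; rate constant k = 1/τ.
New steady state M_∞ = F₁/k = F₁·τ = 12.41 × 16960 = 210510 Tg P.
M(t) = M_∞ + (M₀ − M_∞)·e^(−t/τ); t/τ = 7100/16960 = 0.4186, so e^(−t/τ) = 0.6580.
M(t) = 210510 − 124300 × 0.6580 = 128740 Tg P.

129000 Tg P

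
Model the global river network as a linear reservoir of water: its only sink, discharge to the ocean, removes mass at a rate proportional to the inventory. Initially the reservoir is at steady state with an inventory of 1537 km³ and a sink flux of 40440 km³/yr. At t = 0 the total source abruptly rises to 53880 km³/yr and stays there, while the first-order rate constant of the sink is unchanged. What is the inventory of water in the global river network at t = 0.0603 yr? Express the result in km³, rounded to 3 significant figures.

1940 km³

Residence time τ = M₀/F₀ = 0.03801 yr. The eventual steady state is M_∞ = M₀·(F₁/F₀) = 1537 × 53880/40440 = 2047.8 km³.
The anomaly ΔM(t) = M(t) − M_∞ decays as ΔM₀·e^(−t/τ) with ΔM₀ = 1537 − 2047.8 = −510.8 km³.
At t = 0.0603 yr, e^(−t/τ) = e^(−1.587) = 0.2046, so ΔM = −104.5 km³ and M = 2047.8 − 104.5 = 1943.3 km³.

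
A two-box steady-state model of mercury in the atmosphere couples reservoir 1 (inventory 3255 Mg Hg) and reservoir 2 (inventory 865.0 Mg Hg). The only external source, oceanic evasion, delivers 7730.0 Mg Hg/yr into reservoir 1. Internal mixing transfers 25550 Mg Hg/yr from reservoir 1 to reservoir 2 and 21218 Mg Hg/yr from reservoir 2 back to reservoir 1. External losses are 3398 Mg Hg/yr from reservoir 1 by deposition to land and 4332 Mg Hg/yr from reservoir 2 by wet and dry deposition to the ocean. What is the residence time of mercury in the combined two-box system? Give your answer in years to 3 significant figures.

0.533 yr

For the system as a whole, the A↔B exchange is internal and contributes nothing to the throughput; only the external sinks remove mass.
M_total = 3255 + 865.0 = 4120.0 Mg Hg.
ΣF_external_out = 3398 + 4332 = 7730.0 Mg Hg/yr.
τ = M_total / ΣF_ext = 4120.0 / 7730.0 = 0.5330 yr.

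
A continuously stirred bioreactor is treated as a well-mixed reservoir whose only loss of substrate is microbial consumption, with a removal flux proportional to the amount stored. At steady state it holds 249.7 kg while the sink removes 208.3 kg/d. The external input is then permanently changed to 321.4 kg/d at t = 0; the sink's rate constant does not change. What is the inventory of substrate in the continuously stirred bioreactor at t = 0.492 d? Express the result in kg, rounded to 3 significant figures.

The sink rate constant is k = F₀/M₀ = 208.3/249.7 = 0.8342 d⁻¹.
Solving dM/dt = F₁ − kM with M(0) = M₀ gives M(t) = F₁/k + (M₀ − F₁/k)·e^(−kt).
F₁/k = 321.4/0.8342 = 385.28 kg; kt = 0.8342 × 0.492 = 0.4104, e^(−kt) = 0.6634.
M(0.492) = 385.28 + (249.7 − 385.28) × 0.6634 = 385.28 − 89.94 = 295.34 kg.

295 kg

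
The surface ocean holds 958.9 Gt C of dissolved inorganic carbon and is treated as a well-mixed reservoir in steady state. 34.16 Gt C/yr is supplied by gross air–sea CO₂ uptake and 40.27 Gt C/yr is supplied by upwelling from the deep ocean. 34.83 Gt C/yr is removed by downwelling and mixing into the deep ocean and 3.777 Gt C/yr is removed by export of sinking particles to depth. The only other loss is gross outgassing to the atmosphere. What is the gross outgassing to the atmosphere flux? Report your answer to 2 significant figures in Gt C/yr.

At steady state ΣF_in = ΣF_out.
ΣF_in = 34.16 + 40.27 = 74.430 Gt C/yr.
Gross outgassing to the atmosphere flux = ΣF_in − (34.83 + 3.777) = 74.430 − 38.61 = 35.82 Gt C/yr.

36 Gt C/yr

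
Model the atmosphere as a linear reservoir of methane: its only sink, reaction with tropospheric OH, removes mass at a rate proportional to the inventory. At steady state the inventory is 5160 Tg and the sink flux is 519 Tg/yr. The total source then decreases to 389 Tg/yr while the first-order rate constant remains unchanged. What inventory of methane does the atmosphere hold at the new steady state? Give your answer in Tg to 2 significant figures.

3900 Tg

Rate constant k = F/M = 519 / 5160 = 0.1006 yr⁻¹.
At the new steady state, source = k·M_new ⇒ M_new = 389 / 0.1006 = 3868 Tg.
(Equivalently M_new = M × F_new/F_old = 5160 × 389/519.)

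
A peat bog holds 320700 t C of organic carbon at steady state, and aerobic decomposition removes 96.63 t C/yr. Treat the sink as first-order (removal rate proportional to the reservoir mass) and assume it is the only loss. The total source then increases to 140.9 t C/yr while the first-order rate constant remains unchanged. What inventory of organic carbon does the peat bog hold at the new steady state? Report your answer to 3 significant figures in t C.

468000 t C

Rate constant k = F/M = 96.63 / 320700 = 0.0003013 yr⁻¹.
At the new steady state, source = k·M_new ⇒ M_new = 140.9 / 0.0003013 = 467600 t C.
(Equivalently M_new = M × F_new/F_old = 320700 × 140.9/96.63.)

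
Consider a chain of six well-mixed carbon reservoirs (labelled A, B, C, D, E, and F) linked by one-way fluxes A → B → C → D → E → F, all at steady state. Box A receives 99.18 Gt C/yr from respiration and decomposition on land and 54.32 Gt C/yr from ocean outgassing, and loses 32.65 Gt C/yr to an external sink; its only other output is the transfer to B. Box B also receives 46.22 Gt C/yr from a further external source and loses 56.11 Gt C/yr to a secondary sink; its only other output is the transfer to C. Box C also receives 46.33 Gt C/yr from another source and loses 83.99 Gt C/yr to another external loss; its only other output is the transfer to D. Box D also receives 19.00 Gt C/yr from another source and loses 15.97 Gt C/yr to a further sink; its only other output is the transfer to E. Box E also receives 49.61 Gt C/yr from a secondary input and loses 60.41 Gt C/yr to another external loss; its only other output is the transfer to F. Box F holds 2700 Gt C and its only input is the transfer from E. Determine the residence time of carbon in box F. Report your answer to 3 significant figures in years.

Box A: F(A→B) = (99.18 + 54.32) − 32.65 = 120.85 Gt C/yr.
Box B: F(B→C) = (120.85 + 46.22) − 56.11 = 110.96 Gt C/yr.
Box C: F(C→D) = (110.96 + 46.33) − 83.99 = 73.300 Gt C/yr.
Box D: F(D→E) = (73.300 + 19.00) − 15.97 = 76.330 Gt C/yr.
Box E: F(E→F) = (76.330 + 49.61) − 60.41 = 65.530 Gt C/yr.
Box F throughput = its input = 65.530 Gt C/yr; τ = 2700 / 65.530 = 41.20 yr.

41.2 yr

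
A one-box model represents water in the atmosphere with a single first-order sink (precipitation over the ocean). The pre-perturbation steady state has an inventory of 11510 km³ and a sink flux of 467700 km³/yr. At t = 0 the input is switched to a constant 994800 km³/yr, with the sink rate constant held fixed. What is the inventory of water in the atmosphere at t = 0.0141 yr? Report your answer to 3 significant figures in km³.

17200 km³

Residence time τ = M₀/F₀ = 0.02461 yr. The eventual steady state is M_∞ = M₀·(F₁/F₀) = 11510 × 994800/467700 = 24482 km³.
The anomaly ΔM(t) = M(t) − M_∞ decays as ΔM₀·e^(−t/τ) with ΔM₀ = 11510 − 24482 = −12970 km³.
At t = 0.0141 yr, e^(−t/τ) = e^(−0.5729) = 0.5639, so ΔM = −7314 km³ and M = 24482 − 7314 = 17167 km³.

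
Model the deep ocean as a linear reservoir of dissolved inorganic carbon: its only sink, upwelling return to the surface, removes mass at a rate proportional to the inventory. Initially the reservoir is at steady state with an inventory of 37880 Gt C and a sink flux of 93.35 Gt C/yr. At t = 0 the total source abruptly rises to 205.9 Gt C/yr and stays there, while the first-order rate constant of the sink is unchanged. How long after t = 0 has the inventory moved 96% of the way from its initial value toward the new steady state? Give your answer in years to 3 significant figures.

τ = M₀/F₀ = 37880/93.35 = 405.8 yr.
The remaining gap fraction is e^(−t/τ); 96% covered ⇒ e^(−t/τ) = 0.0400.
t = −τ ln(0.0400) = 405.8 × 3.219 = 1306 yr.

1310 yr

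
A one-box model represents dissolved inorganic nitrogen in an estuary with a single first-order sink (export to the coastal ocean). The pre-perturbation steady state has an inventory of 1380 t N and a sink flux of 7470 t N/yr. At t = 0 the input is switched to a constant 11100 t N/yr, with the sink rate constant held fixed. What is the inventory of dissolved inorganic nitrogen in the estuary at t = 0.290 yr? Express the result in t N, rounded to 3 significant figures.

Residence time τ = M₀/F₀ = 0.1847 yr. The eventual steady state is M_∞ = M₀·(F₁/F₀) = 1380 × 11100/7470 = 2050.6 t N.
The anomaly ΔM(t) = M(t) − M_∞ decays as ΔM₀·e^(−t/τ) with ΔM₀ = 1380 − 2050.6 = −670.6 t N.
At t = 0.290 yr, e^(−t/τ) = e^(−1.570) = 0.2081, so ΔM = −139.5 t N and M = 2050.6 − 139.5 = 1911.1 t N.

1910 t N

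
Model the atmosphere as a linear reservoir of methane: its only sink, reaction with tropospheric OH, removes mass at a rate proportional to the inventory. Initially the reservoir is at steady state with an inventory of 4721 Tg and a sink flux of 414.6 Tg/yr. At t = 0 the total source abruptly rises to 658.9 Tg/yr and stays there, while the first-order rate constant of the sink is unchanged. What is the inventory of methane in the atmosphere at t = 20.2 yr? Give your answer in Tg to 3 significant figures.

Residence time τ = M₀/F₀ = 11.39 yr. The eventual steady state is M_∞ = M₀·(F₁/F₀) = 4721 × 658.9/414.6 = 7502.8 Tg.
The anomaly ΔM(t) = M(t) − M_∞ decays as ΔM₀·e^(−t/τ) with ΔM₀ = 4721 − 7502.8 = −2782 Tg.
At t = 20.2 yr, e^(−t/τ) = e^(−1.774) = 0.1697, so ΔM = −472.0 Tg and M = 7502.8 − 472.0 = 7030.9 Tg.

7030 Tg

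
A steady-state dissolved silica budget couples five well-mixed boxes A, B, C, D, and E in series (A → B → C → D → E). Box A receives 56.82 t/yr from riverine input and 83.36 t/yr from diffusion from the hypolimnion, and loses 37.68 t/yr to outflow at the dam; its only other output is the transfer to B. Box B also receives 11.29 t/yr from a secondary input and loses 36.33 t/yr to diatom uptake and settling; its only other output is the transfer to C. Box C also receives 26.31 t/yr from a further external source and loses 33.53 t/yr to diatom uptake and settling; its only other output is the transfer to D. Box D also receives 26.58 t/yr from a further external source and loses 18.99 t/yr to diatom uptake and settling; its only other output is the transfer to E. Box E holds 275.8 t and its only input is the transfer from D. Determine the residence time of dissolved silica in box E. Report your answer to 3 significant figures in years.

3.54 yr

Box A: F(A→B) = (56.82 + 83.36) − 37.68 = 102.50 t/yr.
Box B: F(B→C) = (102.50 + 11.29) − 36.33 = 77.460 t/yr.
Box C: F(C→D) = (77.460 + 26.31) − 33.53 = 70.240 t/yr.
Box D: F(D→E) = (70.240 + 26.58) − 18.99 = 77.830 t/yr.
Box E throughput = its input = 77.830 t/yr; τ = 275.8 / 77.830 = 3.544 yr.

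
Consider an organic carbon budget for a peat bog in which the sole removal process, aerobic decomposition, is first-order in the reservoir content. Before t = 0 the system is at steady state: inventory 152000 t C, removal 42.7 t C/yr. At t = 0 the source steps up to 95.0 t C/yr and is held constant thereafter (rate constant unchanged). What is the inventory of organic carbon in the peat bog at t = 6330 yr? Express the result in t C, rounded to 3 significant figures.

τ = M₀/F₀ = 152000/42.7 = 3560 yr; rate constant k = 1/τ.
New steady state M_∞ = F₁/k = F₁·τ = 95.0 × 3560 = 338170 t C.
M(t) = M_∞ + (M₀ − M_∞)·e^(−t/τ); t/τ = 6330/3560 = 1.778, so e^(−t/τ) = 0.1689.
M(t) = 338170 − 186200 × 0.1689 = 306720 t C.

307000 t C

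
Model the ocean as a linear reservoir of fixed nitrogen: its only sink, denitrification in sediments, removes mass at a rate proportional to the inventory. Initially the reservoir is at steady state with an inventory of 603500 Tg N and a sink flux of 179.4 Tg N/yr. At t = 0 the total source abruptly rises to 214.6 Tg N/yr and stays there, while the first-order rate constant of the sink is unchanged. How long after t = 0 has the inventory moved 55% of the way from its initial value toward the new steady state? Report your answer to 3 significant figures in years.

τ = M₀/F₀ = 603500/179.4 = 3364 yr.
The remaining gap fraction is e^(−t/τ); 55% covered ⇒ e^(−t/τ) = 0.450.
t = −τ ln(0.450) = 3364 × 0.7985 = 2686 yr.

2690 yr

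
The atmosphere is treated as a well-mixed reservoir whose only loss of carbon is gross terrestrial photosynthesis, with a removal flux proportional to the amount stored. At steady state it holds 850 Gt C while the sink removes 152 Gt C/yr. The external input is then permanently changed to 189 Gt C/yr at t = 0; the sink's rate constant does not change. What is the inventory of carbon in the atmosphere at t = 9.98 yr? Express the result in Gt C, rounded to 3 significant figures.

The sink rate constant is k = F₀/M₀ = 152/850 = 0.1788 yr⁻¹.
Solving dM/dt = F₁ − kM with M(0) = M₀ gives M(t) = F₁/k + (M₀ − F₁/k)·e^(−kt).
F₁/k = 189/0.1788 = 1056.9 Gt C; kt = 0.1788 × 9.98 = 1.785, e^(−kt) = 0.1679.
M(9.98) = 1056.9 + (850 − 1056.9) × 0.1679 = 1056.9 − 34.73 = 1022.2 Gt C.

1020 Gt C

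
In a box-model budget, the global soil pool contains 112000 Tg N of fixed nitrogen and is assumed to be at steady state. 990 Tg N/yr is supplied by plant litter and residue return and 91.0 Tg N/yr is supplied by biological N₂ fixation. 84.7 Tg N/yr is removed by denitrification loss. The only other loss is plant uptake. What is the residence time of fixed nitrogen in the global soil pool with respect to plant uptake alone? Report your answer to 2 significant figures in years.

110 yr

At steady state ΣF_in = ΣF_out.
ΣF_in = 990 + 91.0 = 1081.0 Tg N/yr.
Plant uptake flux = ΣF_in − (84.7) = 1081.0 − 84.70 = 996.3 Tg N/yr.
τ = M / F = 112000 / 996.3 = 112.4 yr.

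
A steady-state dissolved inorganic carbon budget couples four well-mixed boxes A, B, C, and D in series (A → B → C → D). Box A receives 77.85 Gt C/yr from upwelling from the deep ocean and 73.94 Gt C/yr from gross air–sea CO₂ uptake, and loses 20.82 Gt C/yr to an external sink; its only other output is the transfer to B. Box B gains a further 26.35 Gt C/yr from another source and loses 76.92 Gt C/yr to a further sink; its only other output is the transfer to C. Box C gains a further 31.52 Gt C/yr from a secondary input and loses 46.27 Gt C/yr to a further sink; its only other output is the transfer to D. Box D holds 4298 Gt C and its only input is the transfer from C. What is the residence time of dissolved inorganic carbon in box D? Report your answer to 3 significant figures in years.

65.5 yr

Box A: F(A→B) = (77.85 + 73.94) − 20.82 = 130.97 Gt C/yr.
Box B: F(B→C) = (130.97 + 26.35) − 76.92 = 80.400 Gt C/yr.
Box C: F(C→D) = (80.400 + 31.52) − 46.27 = 65.650 Gt C/yr.
Box D throughput = its input = 65.650 Gt C/yr; τ = 4298 / 65.650 = 65.47 yr.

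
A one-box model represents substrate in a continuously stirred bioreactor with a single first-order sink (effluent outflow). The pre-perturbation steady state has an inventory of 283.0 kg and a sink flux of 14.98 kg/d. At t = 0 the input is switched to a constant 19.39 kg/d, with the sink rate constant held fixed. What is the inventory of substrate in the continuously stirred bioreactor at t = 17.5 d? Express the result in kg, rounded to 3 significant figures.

333 kg

τ = M₀/F₀ = 283.0/14.98 = 18.89 d; rate constant k = 1/τ.
New steady state M_∞ = F₁/k = F₁·τ = 19.39 × 18.89 = 366.31 kg.
M(t) = M_∞ + (M₀ − M_∞)·e^(−t/τ); t/τ = 17.5/18.89 = 0.9263, so e^(−t/τ) = 0.3960.
M(t) = 366.31 − 83.31 × 0.3960 = 333.32 kg.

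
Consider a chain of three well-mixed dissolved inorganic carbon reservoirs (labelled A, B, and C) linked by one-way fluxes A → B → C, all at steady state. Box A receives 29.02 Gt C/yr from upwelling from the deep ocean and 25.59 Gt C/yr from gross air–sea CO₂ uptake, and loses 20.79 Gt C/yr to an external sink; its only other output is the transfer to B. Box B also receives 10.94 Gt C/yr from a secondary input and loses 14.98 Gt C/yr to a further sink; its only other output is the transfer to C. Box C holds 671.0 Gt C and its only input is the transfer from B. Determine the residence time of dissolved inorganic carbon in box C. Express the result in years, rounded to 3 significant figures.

Box A: F(A→B) = (29.02 + 25.59) − 20.79 = 33.820 Gt C/yr.
Box B: F(B→C) = (33.820 + 10.94) − 14.98 = 29.780 Gt C/yr.
Box C throughput = its input = 29.780 Gt C/yr; τ = 671.0 / 29.780 = 22.53 yr.

22.5 yr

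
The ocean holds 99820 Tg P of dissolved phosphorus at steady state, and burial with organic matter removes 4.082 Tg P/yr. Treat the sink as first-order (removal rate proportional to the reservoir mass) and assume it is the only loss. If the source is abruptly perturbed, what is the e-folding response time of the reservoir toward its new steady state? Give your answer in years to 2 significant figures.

For a linear reservoir the response time equals the residence time τ = M/F.
τ = 99820 / 4.082 = 24450 yr.

24000 yr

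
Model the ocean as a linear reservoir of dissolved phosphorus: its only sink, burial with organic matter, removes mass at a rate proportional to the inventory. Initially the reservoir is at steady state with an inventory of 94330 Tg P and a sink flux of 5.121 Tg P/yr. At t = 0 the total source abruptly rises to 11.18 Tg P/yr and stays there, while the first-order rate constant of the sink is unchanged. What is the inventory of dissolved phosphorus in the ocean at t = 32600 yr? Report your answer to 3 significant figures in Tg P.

187000 Tg P

The sink rate constant is k = F₀/M₀ = 5.121/94330 = 5.429×10^-5 yr⁻¹.
Solving dM/dt = F₁ − kM with M(0) = M₀ gives M(t) = F₁/k + (M₀ − F₁/k)·e^(−kt).
F₁/k = 11.18/5.429×10^-5 = 205940 Tg P; kt = 5.429×10^-5 × 32600 = 1.770, e^(−kt) = 0.1704.
M(32600) = 205940 + (94330 − 205940) × 0.1704 = 205940 − 19010 = 186920 Tg P.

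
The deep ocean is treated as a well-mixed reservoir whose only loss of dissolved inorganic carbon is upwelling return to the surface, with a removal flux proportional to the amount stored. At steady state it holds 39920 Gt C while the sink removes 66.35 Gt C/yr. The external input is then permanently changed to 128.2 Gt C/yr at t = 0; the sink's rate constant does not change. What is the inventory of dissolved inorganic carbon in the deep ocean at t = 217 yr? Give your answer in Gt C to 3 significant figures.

τ = M₀/F₀ = 39920/66.35 = 601.7 yr; rate constant k = 1/τ.
New steady state M_∞ = F₁/k = F₁·τ = 128.2 × 601.7 = 77133 Gt C.
M(t) = M_∞ + (M₀ − M_∞)·e^(−t/τ); t/τ = 217/601.7 = 0.3607, so e^(−t/τ) = 0.6972.
M(t) = 77133 − 37210 × 0.6972 = 51188 Gt C.

51200 Gt C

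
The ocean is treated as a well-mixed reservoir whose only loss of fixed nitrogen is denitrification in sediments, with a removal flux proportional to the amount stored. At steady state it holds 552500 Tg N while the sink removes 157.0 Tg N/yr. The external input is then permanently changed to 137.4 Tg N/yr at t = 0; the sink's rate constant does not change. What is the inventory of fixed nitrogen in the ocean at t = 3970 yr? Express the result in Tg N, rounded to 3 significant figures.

506000 Tg N

τ = M₀/F₀ = 552500/157.0 = 3519 yr; rate constant k = 1/τ.
New steady state M_∞ = F₁/k = F₁·τ = 137.4 × 3519 = 483530 Tg N.
M(t) = M_∞ + (M₀ − M_∞)·e^(−t/τ); t/τ = 3970/3519 = 1.128, so e^(−t/τ) = 0.3236.
M(t) = 483530 + 68970 × 0.3236 = 505850 Tg N.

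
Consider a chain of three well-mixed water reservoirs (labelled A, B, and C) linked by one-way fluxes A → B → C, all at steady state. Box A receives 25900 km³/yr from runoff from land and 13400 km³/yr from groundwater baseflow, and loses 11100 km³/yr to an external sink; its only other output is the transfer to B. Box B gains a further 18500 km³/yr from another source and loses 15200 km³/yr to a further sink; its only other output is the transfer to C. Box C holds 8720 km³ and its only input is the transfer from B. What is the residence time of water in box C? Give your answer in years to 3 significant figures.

0.277 yr

Box A: F(A→B) = (25900 + 13400) − 11100 = 28200 km³/yr.
Box B: F(B→C) = (28200 + 18500) − 15200 = 31500 km³/yr.
Box C throughput = its input = 31500 km³/yr; τ = 8720 / 31500 = 0.2768 yr.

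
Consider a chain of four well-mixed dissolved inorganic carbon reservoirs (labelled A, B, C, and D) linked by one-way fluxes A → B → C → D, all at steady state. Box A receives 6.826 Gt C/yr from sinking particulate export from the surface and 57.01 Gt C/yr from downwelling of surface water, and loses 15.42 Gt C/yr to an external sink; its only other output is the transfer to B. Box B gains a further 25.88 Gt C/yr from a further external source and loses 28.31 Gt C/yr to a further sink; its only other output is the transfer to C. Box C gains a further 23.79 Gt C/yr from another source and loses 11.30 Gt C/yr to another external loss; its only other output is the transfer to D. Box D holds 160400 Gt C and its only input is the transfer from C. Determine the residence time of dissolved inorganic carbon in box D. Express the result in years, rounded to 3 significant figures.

Box A: F(A→B) = (6.826 + 57.01) − 15.42 = 48.416 Gt C/yr.
Box B: F(B→C) = (48.416 + 25.88) − 28.31 = 45.986 Gt C/yr.
Box C: F(C→D) = (45.986 + 23.79) − 11.30 = 58.476 Gt C/yr.
Box D throughput = its input = 58.476 Gt C/yr; τ = 160400 / 58.476 = 2743 yr.

2740 yr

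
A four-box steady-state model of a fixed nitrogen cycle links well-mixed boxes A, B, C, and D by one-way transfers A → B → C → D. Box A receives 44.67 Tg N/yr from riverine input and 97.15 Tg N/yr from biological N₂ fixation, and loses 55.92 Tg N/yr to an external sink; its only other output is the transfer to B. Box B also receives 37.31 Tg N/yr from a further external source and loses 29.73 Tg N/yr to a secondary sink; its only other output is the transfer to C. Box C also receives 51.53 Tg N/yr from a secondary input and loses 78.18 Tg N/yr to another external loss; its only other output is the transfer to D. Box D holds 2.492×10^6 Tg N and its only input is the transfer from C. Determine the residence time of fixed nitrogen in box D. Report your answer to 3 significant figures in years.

37300 yr

Box A: F(A→B) = (44.67 + 97.15) − 55.92 = 85.900 Tg N/yr.
Box B: F(B→C) = (85.900 + 37.31) − 29.73 = 93.480 Tg N/yr.
Box C: F(C→D) = (93.480 + 51.53) − 78.18 = 66.830 Tg N/yr.
Box D throughput = its input = 66.830 Tg N/yr; τ = 2.492×10^6 / 66.830 = 37290 yr.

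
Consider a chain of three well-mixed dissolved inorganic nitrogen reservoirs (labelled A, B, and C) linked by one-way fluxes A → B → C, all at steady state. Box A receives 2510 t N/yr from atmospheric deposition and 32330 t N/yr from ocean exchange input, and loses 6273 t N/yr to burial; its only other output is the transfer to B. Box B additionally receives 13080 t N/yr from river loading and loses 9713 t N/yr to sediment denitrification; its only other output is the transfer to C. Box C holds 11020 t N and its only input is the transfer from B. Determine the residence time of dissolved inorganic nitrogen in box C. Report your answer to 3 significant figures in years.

0.345 yr

Box A: F(A→B) = (2510 + 32330) − 6273 = 28567 t N/yr.
Box B: F(B→C) = (28567 + 13080) − 9713 = 31934 t N/yr.
Box C throughput = its input = 31934 t N/yr; τ = 11020 / 31934 = 0.3451 yr.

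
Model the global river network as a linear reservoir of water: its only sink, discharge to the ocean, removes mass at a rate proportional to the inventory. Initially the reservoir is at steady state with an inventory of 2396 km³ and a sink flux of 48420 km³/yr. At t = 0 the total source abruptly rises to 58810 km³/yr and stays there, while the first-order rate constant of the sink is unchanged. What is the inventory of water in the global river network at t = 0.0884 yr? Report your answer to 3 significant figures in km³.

τ = M₀/F₀ = 2396/48420 = 0.04948 yr; rate constant k = 1/τ.
New steady state M_∞ = F₁/k = F₁·τ = 58810 × 0.04948 = 2910.1 km³.
M(t) = M_∞ + (M₀ − M_∞)·e^(−t/τ); t/τ = 0.0884/0.04948 = 1.786, so e^(−t/τ) = 0.1676.
M(t) = 2910.1 − 514.1 × 0.1676 = 2824.0 km³.

2820 km³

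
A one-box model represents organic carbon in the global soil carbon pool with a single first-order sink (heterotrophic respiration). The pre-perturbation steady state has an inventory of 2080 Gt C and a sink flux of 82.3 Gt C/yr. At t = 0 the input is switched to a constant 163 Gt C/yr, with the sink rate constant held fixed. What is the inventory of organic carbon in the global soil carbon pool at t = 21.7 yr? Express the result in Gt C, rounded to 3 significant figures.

3260 Gt C

Residence time τ = M₀/F₀ = 25.27 yr. The eventual steady state is M_∞ = M₀·(F₁/F₀) = 2080 × 163/82.3 = 4119.6 Gt C.
The anomaly ΔM(t) = M(t) − M_∞ decays as ΔM₀·e^(−t/τ) with ΔM₀ = 2080 − 4119.6 = −2040 Gt C.
At t = 21.7 yr, e^(−t/τ) = e^(−0.8586) = 0.4238, so ΔM = −864.3 Gt C and M = 4119.6 − 864.3 = 3255.3 Gt C.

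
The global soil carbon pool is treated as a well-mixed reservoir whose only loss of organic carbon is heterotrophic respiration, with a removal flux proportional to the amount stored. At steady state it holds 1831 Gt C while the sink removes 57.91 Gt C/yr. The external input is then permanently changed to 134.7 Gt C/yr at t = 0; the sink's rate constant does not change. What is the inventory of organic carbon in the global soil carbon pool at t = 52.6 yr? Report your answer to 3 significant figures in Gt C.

3800 Gt C

The sink rate constant is k = F₀/M₀ = 57.91/1831 = 0.03163 yr⁻¹.
Solving dM/dt = F₁ − kM with M(0) = M₀ gives M(t) = F₁/k + (M₀ − F₁/k)·e^(−kt).
F₁/k = 134.7/0.03163 = 4258.9 Gt C; kt = 0.03163 × 52.6 = 1.664, e^(−kt) = 0.1895.
M(52.6) = 4258.9 + (1831 − 4258.9) × 0.1895 = 4258.9 − 460.0 = 3799.0 Gt C.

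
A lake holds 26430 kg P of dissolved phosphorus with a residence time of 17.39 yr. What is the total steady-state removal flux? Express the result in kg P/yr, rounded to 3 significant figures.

F = M / τ = 26430 / 17.39 = 1520 kg P/yr.

1520 kg P/yr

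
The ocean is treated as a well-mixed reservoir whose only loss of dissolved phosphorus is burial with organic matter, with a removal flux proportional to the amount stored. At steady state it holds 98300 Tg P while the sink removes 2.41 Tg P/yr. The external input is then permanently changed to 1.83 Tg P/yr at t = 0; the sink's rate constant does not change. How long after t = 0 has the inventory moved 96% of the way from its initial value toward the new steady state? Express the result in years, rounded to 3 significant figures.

131000 yr

τ = M₀/F₀ = 98300/2.41 = 40790 yr.
The remaining gap fraction is e^(−t/τ); 96% covered ⇒ e^(−t/τ) = 0.0400.
t = −τ ln(0.0400) = 40790 × 3.219 = 131300 yr.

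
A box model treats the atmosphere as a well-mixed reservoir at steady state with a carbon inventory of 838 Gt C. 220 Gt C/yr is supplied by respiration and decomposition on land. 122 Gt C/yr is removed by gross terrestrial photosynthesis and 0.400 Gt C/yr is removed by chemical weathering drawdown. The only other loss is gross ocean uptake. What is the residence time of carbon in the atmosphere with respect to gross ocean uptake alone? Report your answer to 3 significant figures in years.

At steady state ΣF_in = ΣF_out.
ΣF_in = 220.00 Gt C/yr.
Gross ocean uptake flux = ΣF_in − (122 + 0.400) = 220.00 − 122.4 = 97.60 Gt C/yr.
τ = M / F = 838 / 97.60 = 8.586 yr.

8.59 yr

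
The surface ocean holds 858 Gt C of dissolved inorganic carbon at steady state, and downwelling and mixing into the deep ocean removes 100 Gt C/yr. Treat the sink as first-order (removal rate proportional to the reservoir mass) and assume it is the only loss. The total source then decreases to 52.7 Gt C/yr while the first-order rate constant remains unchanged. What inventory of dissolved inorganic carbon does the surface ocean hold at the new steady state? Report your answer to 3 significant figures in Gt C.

452 Gt C

Rate constant k = F/M = 100 / 858 = 0.1166 yr⁻¹.
At the new steady state, source = k·M_new ⇒ M_new = 52.7 / 0.1166 = 452.2 Gt C.
(Equivalently M_new = M × F_new/F_old = 858 × 52.7/100.)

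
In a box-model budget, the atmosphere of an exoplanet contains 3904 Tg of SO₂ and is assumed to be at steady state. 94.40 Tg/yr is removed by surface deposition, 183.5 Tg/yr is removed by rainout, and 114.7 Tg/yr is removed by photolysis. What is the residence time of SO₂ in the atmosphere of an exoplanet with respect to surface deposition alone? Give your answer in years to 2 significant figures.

41 yr

Residence time with respect to a single sink: τ = M / F_sink.
τ = 3904 / 94.40 = 41.36 yr.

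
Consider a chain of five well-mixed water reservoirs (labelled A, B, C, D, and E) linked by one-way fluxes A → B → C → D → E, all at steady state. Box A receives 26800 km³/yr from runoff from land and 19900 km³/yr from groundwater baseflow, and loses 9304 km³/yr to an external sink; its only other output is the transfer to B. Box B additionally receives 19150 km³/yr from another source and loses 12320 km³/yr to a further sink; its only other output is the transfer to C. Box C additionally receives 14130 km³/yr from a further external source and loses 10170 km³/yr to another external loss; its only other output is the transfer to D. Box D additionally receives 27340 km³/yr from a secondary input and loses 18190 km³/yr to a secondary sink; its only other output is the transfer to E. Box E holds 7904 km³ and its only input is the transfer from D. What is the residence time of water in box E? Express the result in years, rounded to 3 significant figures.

Box A: F(A→B) = (26800 + 19900) − 9304 = 37396 km³/yr.
Box B: F(B→C) = (37396 + 19150) − 12320 = 44226 km³/yr.
Box C: F(C→D) = (44226 + 14130) − 10170 = 48186 km³/yr.
Box D: F(D→E) = (48186 + 27340) − 18190 = 57336 km³/yr.
Box E throughput = its input = 57336 km³/yr; τ = 7904 / 57336 = 0.1379 yr.

0.138 yr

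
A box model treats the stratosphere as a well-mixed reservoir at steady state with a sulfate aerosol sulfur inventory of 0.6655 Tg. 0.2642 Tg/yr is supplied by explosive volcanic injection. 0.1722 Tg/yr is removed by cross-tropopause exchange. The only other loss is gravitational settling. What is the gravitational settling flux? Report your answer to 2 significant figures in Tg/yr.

At steady state ΣF_in = ΣF_out.
ΣF_in = 0.26420 Tg/yr.
Gravitational settling flux = ΣF_in − (0.1722) = 0.26420 − 0.1722 = 0.09200 Tg/yr.

0.092 Tg/yr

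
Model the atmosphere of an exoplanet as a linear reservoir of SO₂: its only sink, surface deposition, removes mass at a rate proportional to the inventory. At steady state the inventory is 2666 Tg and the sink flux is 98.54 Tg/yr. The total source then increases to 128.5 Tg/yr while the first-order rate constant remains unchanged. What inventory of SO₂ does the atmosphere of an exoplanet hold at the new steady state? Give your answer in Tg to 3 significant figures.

3480 Tg

Rate constant k = F/M = 98.54 / 2666 = 0.03696 yr⁻¹.
At the new steady state, source = k·M_new ⇒ M_new = 128.5 / 0.03696 = 3477 Tg.
(Equivalently M_new = M × F_new/F_old = 2666 × 128.5/98.54.)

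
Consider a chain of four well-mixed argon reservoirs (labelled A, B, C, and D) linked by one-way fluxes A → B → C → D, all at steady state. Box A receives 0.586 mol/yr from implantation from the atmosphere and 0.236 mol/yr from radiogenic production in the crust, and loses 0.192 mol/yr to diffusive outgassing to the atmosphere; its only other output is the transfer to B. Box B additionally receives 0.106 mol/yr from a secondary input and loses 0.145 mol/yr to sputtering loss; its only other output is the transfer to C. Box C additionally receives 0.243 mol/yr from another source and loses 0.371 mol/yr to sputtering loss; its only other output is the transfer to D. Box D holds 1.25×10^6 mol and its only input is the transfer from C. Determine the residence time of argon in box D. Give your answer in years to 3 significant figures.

Box A: F(A→B) = (0.586 + 0.236) − 0.192 = 0.63000 mol/yr.
Box B: F(B→C) = (0.63000 + 0.106) − 0.145 = 0.59100 mol/yr.
Box C: F(C→D) = (0.59100 + 0.243) − 0.371 = 0.46300 mol/yr.
Box D throughput = its input = 0.46300 mol/yr; τ = 1.25×10^6 / 0.46300 = 2.700×10^6 yr.

2.70×10^6 yr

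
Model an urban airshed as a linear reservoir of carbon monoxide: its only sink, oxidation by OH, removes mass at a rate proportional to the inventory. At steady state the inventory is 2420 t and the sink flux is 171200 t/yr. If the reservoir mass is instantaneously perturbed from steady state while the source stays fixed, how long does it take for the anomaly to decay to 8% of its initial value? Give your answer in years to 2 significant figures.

For a linear reservoir the anomaly decays as exp(−t/τ) with τ = M/F = 2420/171200 = 0.01414 yr.
exp(−t/τ) = 0.08 ⇒ t = −τ ln(0.08) = 0.01414 × 2.526 = 0.03570 yr.

0.036 yr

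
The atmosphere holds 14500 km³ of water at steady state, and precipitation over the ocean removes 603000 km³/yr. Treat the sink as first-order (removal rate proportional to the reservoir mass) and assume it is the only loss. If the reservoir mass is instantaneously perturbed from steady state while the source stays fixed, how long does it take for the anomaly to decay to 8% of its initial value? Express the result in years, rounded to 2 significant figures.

For a linear reservoir the anomaly decays as exp(−t/τ) with τ = M/F = 14500/603000 = 0.02405 yr.
exp(−t/τ) = 0.08 ⇒ t = −τ ln(0.08) = 0.02405 × 2.526 = 0.06073 yr.

0.061 yr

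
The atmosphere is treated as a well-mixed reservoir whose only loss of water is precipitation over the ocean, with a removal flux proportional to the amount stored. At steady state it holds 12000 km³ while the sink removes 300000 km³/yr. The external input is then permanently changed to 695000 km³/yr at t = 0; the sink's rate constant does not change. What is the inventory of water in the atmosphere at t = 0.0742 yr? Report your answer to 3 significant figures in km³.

τ = M₀/F₀ = 12000/300000 = 0.04000 yr; rate constant k = 1/τ.
New steady state M_∞ = F₁/k = F₁·τ = 695000 × 0.04000 = 27800 km³.
M(t) = M_∞ + (M₀ − M_∞)·e^(−t/τ); t/τ = 0.0742/0.04000 = 1.855, so e^(−t/τ) = 0.1565.
M(t) = 27800 − 15800 × 0.1565 = 25328 km³.

25300 km³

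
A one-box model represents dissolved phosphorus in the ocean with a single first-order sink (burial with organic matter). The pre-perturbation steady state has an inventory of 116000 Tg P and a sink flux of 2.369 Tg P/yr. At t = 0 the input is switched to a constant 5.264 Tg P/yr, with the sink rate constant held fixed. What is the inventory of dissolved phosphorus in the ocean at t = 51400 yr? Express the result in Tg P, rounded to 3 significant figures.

τ = M₀/F₀ = 116000/2.369 = 48970 yr; rate constant k = 1/τ.
New steady state M_∞ = F₁/k = F₁·τ = 5.264 × 48970 = 257760 Tg P.
M(t) = M_∞ + (M₀ − M_∞)·e^(−t/τ); t/τ = 51400/48970 = 1.050, so e^(−t/τ) = 0.3500.
M(t) = 257760 − 141800 × 0.3500 = 208140 Tg P.

208000 Tg P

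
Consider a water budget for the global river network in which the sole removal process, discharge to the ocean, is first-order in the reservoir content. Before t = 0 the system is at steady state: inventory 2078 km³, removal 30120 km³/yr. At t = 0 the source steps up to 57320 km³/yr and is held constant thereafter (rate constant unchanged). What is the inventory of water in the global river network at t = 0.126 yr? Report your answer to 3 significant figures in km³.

τ = M₀/F₀ = 2078/30120 = 0.06899 yr; rate constant k = 1/τ.
New steady state M_∞ = F₁/k = F₁·τ = 57320 × 0.06899 = 3954.5 km³.
M(t) = M_∞ + (M₀ − M_∞)·e^(−t/τ); t/τ = 0.126/0.06899 = 1.826, so e^(−t/τ) = 0.1610.
M(t) = 3954.5 − 1877 × 0.1610 = 3652.4 km³.

3650 km³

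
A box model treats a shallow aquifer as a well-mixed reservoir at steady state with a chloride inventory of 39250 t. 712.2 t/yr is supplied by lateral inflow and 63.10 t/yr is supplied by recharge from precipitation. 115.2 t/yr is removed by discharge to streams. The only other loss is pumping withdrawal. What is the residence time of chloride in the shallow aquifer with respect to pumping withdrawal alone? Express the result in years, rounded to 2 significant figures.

At steady state ΣF_in = ΣF_out.
ΣF_in = 712.2 + 63.10 = 775.30 t/yr.
Pumping withdrawal flux = ΣF_in − (115.2) = 775.30 − 115.2 = 660.1 t/yr.
τ = M / F = 39250 / 660.1 = 59.46 yr.

59 yr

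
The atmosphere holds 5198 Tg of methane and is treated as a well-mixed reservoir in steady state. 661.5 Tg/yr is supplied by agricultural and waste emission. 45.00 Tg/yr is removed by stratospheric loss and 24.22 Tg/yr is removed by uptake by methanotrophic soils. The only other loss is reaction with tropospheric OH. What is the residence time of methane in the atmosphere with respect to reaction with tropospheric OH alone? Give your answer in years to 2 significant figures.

8.8 yr

At steady state ΣF_in = ΣF_out.
ΣF_in = 661.50 Tg/yr.
Reaction with tropospheric OH flux = ΣF_in − (45.00 + 24.22) = 661.50 − 69.22 = 592.3 Tg/yr.
τ = M / F = 5198 / 592.3 = 8.776 yr.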